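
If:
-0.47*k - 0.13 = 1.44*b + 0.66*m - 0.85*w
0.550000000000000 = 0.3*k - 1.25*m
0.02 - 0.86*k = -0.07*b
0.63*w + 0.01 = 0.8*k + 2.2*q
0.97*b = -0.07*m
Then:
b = 0.03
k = 0.03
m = -0.43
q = -0.04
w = -0.12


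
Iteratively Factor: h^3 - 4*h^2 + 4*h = (h)*(h^2 - 4*h + 4) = h*(h - 2)*(h - 2)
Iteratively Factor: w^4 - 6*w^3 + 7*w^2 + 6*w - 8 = (w + 1)*(w^3 - 7*w^2 + 14*w - 8) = (w - 1)*(w + 1)*(w^2 - 6*w + 8) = (w - 2)*(w - 1)*(w + 1)*(w - 4)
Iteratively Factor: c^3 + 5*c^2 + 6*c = (c)*(c^2 + 5*c + 6) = c*(c + 2)*(c + 3)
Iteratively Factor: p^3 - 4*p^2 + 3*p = (p - 1)*(p^2 - 3*p) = (p - 3)*(p - 1)*(p)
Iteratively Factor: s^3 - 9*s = (s - 3)*(s^2 + 3*s) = (s - 3)*(s + 3)*(s)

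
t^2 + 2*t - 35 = (t - 5)*(t + 7)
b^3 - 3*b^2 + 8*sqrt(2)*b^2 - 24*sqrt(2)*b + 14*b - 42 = (b - 3)*(b + sqrt(2))*(b + 7*sqrt(2))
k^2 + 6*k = k*(k + 6)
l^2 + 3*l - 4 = (l - 1)*(l + 4)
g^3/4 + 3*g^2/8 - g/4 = g*(g/4 + 1/2)*(g - 1/2)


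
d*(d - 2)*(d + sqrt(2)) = d^3 - 2*d^2 + sqrt(2)*d^2 - 2*sqrt(2)*d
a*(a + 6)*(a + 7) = a^3 + 13*a^2 + 42*a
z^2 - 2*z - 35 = (z - 7)*(z + 5)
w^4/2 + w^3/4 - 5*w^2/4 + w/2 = w*(w/2 + 1)*(w - 1)*(w - 1/2)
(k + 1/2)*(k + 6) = k^2 + 13*k/2 + 3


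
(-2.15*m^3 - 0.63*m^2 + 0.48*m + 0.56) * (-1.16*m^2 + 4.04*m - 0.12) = 2.494*m^5 - 7.9552*m^4 - 2.844*m^3 + 1.3652*m^2 + 2.2048*m - 0.0672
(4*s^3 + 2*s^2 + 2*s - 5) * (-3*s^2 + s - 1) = -12*s^5 - 2*s^4 - 8*s^3 + 15*s^2 - 7*s + 5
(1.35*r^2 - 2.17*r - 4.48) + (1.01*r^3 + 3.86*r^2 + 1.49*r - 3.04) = 1.01*r^3 + 5.21*r^2 - 0.68*r - 7.52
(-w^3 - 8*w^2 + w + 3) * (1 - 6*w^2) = 6*w^5 + 48*w^4 - 7*w^3 - 26*w^2 + w + 3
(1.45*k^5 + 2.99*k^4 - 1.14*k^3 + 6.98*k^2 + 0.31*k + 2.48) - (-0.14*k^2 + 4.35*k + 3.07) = 1.45*k^5 + 2.99*k^4 - 1.14*k^3 + 7.12*k^2 - 4.04*k - 0.59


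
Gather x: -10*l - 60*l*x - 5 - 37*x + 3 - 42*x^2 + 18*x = -10*l - 42*x^2 + x*(-60*l - 19) - 2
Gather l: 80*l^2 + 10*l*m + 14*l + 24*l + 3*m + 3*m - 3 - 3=80*l^2 + l*(10*m + 38) + 6*m - 6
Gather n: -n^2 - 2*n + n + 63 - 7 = -n^2 - n + 56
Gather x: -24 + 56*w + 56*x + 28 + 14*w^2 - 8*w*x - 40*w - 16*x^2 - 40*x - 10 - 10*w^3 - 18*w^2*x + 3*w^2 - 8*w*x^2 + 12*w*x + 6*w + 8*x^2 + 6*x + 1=-10*w^3 + 17*w^2 + 22*w + x^2*(-8*w - 8) + x*(-18*w^2 + 4*w + 22) - 5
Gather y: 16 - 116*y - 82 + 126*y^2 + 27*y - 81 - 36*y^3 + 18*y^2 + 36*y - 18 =-36*y^3 + 144*y^2 - 53*y - 165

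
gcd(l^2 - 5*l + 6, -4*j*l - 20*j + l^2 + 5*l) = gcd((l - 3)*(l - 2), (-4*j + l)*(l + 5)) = 1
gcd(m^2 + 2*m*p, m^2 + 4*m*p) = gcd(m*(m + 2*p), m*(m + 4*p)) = m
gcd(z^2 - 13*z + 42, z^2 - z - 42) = z - 7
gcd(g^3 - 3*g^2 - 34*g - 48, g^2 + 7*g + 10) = g + 2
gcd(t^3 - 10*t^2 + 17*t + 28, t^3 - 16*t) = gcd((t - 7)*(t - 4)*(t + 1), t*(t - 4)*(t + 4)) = t - 4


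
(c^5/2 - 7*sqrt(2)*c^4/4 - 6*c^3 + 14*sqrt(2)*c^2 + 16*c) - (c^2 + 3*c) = c^5/2 - 7*sqrt(2)*c^4/4 - 6*c^3 - c^2 + 14*sqrt(2)*c^2 + 13*c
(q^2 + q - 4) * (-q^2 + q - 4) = -q^4 + q^2 - 8*q + 16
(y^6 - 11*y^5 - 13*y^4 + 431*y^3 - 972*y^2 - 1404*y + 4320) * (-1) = -y^6 + 11*y^5 + 13*y^4 - 431*y^3 + 972*y^2 + 1404*y - 4320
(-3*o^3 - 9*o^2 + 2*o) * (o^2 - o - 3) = -3*o^5 - 6*o^4 + 20*o^3 + 25*o^2 - 6*o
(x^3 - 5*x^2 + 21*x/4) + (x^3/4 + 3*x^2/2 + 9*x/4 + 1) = 5*x^3/4 - 7*x^2/2 + 15*x/2 + 1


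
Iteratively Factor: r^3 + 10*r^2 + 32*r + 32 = (r + 4)*(r^2 + 6*r + 8) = (r + 4)^2*(r + 2)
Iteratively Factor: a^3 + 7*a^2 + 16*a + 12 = (a + 2)*(a^2 + 5*a + 6) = (a + 2)*(a + 3)*(a + 2)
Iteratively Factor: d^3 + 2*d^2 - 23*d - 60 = (d + 3)*(d^2 - d - 20) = (d + 3)*(d + 4)*(d - 5)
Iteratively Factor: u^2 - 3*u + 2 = (u - 1)*(u - 2)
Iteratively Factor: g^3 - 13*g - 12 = (g + 3)*(g^2 - 3*g - 4) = (g - 4)*(g + 3)*(g + 1)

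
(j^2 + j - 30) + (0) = j^2 + j - 30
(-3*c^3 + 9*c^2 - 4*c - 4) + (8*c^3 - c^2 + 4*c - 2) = 5*c^3 + 8*c^2 - 6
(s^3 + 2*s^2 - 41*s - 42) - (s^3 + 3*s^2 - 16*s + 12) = -s^2 - 25*s - 54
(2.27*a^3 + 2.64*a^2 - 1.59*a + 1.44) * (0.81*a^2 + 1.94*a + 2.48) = 1.8387*a^5 + 6.5422*a^4 + 9.4633*a^3 + 4.629*a^2 - 1.1496*a + 3.5712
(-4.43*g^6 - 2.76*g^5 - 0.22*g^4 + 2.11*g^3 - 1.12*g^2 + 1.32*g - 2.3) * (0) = 0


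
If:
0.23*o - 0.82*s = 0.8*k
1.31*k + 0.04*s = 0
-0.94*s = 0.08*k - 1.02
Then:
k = -0.03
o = 3.76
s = 1.09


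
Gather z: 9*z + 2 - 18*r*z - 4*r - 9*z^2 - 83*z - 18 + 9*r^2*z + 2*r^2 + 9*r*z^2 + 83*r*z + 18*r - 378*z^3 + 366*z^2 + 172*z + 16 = 2*r^2 + 14*r - 378*z^3 + z^2*(9*r + 357) + z*(9*r^2 + 65*r + 98)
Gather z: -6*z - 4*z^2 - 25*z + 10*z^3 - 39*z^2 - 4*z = 10*z^3 - 43*z^2 - 35*z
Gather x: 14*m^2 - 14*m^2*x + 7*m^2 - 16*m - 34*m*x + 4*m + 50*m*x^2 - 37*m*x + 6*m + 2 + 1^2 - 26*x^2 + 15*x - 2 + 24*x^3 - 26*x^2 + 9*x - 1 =21*m^2 - 6*m + 24*x^3 + x^2*(50*m - 52) + x*(-14*m^2 - 71*m + 24)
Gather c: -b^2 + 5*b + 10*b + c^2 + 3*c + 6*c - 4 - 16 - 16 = -b^2 + 15*b + c^2 + 9*c - 36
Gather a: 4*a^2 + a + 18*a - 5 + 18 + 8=4*a^2 + 19*a + 21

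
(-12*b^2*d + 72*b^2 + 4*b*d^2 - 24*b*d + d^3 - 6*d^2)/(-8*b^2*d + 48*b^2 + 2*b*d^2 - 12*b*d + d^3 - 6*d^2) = (6*b + d)/(4*b + d)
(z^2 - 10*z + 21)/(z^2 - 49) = (z - 3)/(z + 7)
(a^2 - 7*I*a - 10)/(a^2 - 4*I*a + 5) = (a - 2*I)/(a + I)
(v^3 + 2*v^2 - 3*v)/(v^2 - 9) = v*(v - 1)/(v - 3)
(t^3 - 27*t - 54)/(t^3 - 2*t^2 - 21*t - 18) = (t + 3)/(t + 1)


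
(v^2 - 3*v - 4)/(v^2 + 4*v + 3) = (v - 4)/(v + 3)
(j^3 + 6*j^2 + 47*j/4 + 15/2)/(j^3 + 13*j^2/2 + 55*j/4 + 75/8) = 2*(j + 2)/(2*j + 5)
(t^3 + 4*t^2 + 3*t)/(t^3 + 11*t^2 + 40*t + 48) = t*(t + 1)/(t^2 + 8*t + 16)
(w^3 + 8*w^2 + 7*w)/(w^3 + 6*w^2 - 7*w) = (w + 1)/(w - 1)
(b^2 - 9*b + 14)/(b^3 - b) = (b^2 - 9*b + 14)/(b^3 - b)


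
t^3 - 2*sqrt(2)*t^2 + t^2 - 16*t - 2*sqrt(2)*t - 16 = (t + 1)*(t - 4*sqrt(2))*(t + 2*sqrt(2))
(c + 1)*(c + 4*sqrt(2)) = c^2 + c + 4*sqrt(2)*c + 4*sqrt(2)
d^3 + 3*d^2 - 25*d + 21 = (d - 3)*(d - 1)*(d + 7)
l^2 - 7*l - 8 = (l - 8)*(l + 1)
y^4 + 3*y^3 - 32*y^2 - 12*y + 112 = (y - 4)*(y - 2)*(y + 2)*(y + 7)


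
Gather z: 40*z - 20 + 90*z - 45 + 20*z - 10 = 150*z - 75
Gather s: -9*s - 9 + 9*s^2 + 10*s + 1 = 9*s^2 + s - 8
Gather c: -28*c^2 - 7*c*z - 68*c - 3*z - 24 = -28*c^2 + c*(-7*z - 68) - 3*z - 24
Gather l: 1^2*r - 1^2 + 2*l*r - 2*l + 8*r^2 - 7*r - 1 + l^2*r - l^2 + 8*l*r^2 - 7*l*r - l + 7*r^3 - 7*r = l^2*(r - 1) + l*(8*r^2 - 5*r - 3) + 7*r^3 + 8*r^2 - 13*r - 2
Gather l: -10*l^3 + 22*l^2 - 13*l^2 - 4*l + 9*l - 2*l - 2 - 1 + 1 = -10*l^3 + 9*l^2 + 3*l - 2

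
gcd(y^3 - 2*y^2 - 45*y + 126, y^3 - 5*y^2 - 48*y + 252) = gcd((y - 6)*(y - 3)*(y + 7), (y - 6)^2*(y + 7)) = y^2 + y - 42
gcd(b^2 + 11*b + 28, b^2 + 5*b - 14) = b + 7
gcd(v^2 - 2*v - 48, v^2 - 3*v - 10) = 1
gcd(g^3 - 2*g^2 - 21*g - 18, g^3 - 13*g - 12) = g^2 + 4*g + 3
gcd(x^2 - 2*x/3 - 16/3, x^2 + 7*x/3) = 1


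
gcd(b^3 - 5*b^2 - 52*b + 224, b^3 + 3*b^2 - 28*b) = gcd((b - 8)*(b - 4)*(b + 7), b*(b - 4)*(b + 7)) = b^2 + 3*b - 28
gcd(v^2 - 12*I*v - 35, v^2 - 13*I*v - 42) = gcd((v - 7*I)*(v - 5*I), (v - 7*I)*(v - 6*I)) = v - 7*I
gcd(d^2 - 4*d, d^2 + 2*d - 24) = d - 4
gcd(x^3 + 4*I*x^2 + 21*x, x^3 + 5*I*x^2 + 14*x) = x^2 + 7*I*x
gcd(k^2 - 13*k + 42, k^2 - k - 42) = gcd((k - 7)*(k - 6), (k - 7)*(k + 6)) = k - 7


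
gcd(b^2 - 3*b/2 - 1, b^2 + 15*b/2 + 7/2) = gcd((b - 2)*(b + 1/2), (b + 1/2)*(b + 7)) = b + 1/2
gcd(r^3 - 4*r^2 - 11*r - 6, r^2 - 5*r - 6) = r^2 - 5*r - 6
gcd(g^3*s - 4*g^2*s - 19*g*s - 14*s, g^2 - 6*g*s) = 1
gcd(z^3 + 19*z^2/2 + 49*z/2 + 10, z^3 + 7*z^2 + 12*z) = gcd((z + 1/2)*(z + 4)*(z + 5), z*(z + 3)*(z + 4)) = z + 4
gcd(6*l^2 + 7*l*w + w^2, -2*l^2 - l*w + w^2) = l + w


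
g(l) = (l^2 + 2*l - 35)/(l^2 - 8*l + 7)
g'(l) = (8 - 2*l)*(l^2 + 2*l - 35)/(l^2 - 8*l + 7)^2 + (2*l + 2)/(l^2 - 8*l + 7)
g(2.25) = 4.28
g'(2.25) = -3.62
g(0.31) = -7.43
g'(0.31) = -11.31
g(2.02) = 5.29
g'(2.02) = -5.31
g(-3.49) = -0.63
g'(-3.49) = -0.31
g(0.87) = -40.79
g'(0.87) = -315.71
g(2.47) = 3.60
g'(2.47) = -2.70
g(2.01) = 5.35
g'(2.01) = -5.42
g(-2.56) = -0.99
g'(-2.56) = -0.47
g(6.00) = -2.60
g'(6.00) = -4.88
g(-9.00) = 0.18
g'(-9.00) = -0.07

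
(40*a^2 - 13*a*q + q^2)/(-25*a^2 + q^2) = (-8*a + q)/(5*a + q)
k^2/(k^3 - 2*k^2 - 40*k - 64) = k^2/(k^3 - 2*k^2 - 40*k - 64)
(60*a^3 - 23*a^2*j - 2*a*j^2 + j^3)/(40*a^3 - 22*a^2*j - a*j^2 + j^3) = (3*a - j)/(2*a - j)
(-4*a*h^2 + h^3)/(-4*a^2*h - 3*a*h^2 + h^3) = h/(a + h)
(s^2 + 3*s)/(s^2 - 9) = s/(s - 3)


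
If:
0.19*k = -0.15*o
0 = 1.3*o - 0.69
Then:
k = -0.42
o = 0.53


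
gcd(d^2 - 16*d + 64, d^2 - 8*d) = d - 8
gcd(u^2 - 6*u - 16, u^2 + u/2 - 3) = u + 2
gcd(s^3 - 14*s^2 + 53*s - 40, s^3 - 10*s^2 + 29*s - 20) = s^2 - 6*s + 5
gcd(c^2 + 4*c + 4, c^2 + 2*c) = c + 2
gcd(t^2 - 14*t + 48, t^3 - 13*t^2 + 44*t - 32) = t - 8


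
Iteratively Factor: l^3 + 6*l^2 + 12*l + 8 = (l + 2)*(l^2 + 4*l + 4) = (l + 2)^2*(l + 2)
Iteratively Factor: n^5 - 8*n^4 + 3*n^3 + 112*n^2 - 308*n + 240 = (n + 4)*(n^4 - 12*n^3 + 51*n^2 - 92*n + 60) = (n - 2)*(n + 4)*(n^3 - 10*n^2 + 31*n - 30) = (n - 2)^2*(n + 4)*(n^2 - 8*n + 15) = (n - 5)*(n - 2)^2*(n + 4)*(n - 3)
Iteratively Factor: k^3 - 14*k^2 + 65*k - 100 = (k - 4)*(k^2 - 10*k + 25) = (k - 5)*(k - 4)*(k - 5)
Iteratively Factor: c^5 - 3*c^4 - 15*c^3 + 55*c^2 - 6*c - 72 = (c + 4)*(c^4 - 7*c^3 + 13*c^2 + 3*c - 18) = (c - 3)*(c + 4)*(c^3 - 4*c^2 + c + 6) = (c - 3)^2*(c + 4)*(c^2 - c - 2) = (c - 3)^2*(c + 1)*(c + 4)*(c - 2)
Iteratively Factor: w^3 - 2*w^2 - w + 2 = (w - 1)*(w^2 - w - 2) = (w - 1)*(w + 1)*(w - 2)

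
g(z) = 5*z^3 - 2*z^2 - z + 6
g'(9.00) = 1178.00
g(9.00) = 3480.00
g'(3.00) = 122.00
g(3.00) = 120.00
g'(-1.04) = 19.38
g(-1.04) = -0.75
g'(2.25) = 65.94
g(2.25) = 50.58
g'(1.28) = 18.46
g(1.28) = 11.93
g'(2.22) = 64.05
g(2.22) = 48.63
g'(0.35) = -0.56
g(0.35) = 5.62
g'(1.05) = 11.34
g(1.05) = 8.53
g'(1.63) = 32.33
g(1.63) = 20.71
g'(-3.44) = 190.26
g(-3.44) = -217.77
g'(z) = 15*z^2 - 4*z - 1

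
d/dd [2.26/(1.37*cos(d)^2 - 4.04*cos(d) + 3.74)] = (6.1924*cos(d) - 9.1304)*sin(d)/(1.37*cos(d)^2 - 4.04*cos(d) + 3.74)^2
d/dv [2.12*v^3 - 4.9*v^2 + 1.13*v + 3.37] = 6.36*v^2 - 9.8*v + 1.13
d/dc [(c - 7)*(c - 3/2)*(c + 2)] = 3*c^2 - 13*c - 13/2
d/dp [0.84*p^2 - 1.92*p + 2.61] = 1.68*p - 1.92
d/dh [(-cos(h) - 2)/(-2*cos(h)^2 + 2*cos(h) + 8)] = (cos(h)^2 + 4*cos(h) + 2)*sin(h)/(2*(sin(h)^2 + cos(h) + 3)^2)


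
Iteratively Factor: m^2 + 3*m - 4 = (m - 1)*(m + 4)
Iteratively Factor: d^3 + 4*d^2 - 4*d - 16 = (d - 2)*(d^2 + 6*d + 8) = (d - 2)*(d + 4)*(d + 2)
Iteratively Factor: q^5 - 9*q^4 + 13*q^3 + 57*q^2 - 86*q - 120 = (q - 5)*(q^4 - 4*q^3 - 7*q^2 + 22*q + 24) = (q - 5)*(q + 1)*(q^3 - 5*q^2 - 2*q + 24) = (q - 5)*(q - 4)*(q + 1)*(q^2 - q - 6) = (q - 5)*(q - 4)*(q - 3)*(q + 1)*(q + 2)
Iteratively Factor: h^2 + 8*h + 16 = (h + 4)*(h + 4)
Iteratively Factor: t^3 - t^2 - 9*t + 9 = (t - 3)*(t^2 + 2*t - 3) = (t - 3)*(t - 1)*(t + 3)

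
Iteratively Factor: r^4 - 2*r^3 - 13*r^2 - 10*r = (r + 2)*(r^3 - 4*r^2 - 5*r) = r*(r + 2)*(r^2 - 4*r - 5) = r*(r + 1)*(r + 2)*(r - 5)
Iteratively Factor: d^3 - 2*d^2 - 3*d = (d + 1)*(d^2 - 3*d) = d*(d + 1)*(d - 3)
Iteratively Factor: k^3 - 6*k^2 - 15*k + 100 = (k - 5)*(k^2 - k - 20) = (k - 5)*(k + 4)*(k - 5)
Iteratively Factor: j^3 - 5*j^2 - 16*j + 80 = (j - 4)*(j^2 - j - 20) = (j - 5)*(j - 4)*(j + 4)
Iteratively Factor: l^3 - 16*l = (l - 4)*(l^2 + 4*l) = (l - 4)*(l + 4)*(l)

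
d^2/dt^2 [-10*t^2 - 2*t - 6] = -20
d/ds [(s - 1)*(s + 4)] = 2*s + 3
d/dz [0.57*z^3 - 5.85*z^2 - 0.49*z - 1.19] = 1.71*z^2 - 11.7*z - 0.49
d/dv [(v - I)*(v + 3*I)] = 2*v + 2*I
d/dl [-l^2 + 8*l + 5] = 8 - 2*l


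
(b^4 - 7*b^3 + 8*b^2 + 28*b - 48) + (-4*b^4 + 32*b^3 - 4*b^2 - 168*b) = -3*b^4 + 25*b^3 + 4*b^2 - 140*b - 48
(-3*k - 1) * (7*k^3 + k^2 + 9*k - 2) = -21*k^4 - 10*k^3 - 28*k^2 - 3*k + 2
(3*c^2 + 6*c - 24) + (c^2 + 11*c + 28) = 4*c^2 + 17*c + 4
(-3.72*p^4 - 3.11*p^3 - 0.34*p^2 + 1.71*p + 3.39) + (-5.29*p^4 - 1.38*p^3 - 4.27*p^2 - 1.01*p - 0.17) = -9.01*p^4 - 4.49*p^3 - 4.61*p^2 + 0.7*p + 3.22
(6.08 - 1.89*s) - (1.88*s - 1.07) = 7.15 - 3.77*s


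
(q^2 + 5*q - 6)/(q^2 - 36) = (q - 1)/(q - 6)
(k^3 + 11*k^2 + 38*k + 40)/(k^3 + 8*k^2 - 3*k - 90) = (k^2 + 6*k + 8)/(k^2 + 3*k - 18)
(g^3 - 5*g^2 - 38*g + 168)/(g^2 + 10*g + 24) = (g^2 - 11*g + 28)/(g + 4)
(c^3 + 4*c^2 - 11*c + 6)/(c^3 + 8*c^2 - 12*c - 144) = (c^2 - 2*c + 1)/(c^2 + 2*c - 24)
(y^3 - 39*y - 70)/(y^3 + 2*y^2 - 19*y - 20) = (y^2 - 5*y - 14)/(y^2 - 3*y - 4)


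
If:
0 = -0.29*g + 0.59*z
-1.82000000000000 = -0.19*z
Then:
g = 19.49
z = 9.58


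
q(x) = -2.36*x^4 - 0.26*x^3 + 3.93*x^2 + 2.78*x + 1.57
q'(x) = -9.44*x^3 - 0.78*x^2 + 7.86*x + 2.78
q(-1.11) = 0.10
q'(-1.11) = 6.00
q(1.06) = 5.64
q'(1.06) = -1.01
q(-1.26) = -1.12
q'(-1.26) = 10.52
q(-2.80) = -114.75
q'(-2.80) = 181.88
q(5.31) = -1788.03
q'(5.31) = -1390.85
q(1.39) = 3.52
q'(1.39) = -13.15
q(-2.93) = -140.23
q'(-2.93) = 210.51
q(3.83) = -452.56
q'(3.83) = -508.91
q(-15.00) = -117753.38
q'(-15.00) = 31569.38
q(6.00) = -2954.99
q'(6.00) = -2017.18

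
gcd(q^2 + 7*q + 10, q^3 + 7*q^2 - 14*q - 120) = q + 5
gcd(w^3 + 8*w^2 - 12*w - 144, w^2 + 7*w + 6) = w + 6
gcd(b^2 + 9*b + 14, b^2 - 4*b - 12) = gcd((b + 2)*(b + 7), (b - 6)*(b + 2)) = b + 2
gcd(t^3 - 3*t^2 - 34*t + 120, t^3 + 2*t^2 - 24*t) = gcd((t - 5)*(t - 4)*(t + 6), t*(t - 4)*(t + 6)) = t^2 + 2*t - 24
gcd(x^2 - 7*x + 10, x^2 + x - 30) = x - 5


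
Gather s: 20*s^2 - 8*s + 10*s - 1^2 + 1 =20*s^2 + 2*s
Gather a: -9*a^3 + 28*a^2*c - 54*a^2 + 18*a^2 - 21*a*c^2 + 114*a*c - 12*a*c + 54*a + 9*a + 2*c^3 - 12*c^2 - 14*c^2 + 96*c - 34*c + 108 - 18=-9*a^3 + a^2*(28*c - 36) + a*(-21*c^2 + 102*c + 63) + 2*c^3 - 26*c^2 + 62*c + 90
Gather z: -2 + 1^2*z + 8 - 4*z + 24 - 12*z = 30 - 15*z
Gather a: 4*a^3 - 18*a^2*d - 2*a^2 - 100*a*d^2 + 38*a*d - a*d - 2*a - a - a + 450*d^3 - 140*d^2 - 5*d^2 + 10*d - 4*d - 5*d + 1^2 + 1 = 4*a^3 + a^2*(-18*d - 2) + a*(-100*d^2 + 37*d - 4) + 450*d^3 - 145*d^2 + d + 2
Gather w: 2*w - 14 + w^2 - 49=w^2 + 2*w - 63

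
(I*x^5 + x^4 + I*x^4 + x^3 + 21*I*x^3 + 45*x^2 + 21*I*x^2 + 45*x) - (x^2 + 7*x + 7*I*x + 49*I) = I*x^5 + x^4 + I*x^4 + x^3 + 21*I*x^3 + 44*x^2 + 21*I*x^2 + 38*x - 7*I*x - 49*I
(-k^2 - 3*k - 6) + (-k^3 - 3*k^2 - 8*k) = -k^3 - 4*k^2 - 11*k - 6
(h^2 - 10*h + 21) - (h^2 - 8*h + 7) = 14 - 2*h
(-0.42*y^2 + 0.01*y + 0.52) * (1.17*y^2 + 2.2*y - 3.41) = -0.4914*y^4 - 0.9123*y^3 + 2.0626*y^2 + 1.1099*y - 1.7732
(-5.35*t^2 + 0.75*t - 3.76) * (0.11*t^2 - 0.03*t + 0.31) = -0.5885*t^4 + 0.243*t^3 - 2.0946*t^2 + 0.3453*t - 1.1656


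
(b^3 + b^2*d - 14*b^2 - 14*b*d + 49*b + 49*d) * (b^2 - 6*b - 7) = b^5 + b^4*d - 20*b^4 - 20*b^3*d + 126*b^3 + 126*b^2*d - 196*b^2 - 196*b*d - 343*b - 343*d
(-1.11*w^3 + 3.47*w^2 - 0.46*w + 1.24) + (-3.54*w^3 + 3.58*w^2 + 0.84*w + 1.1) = -4.65*w^3 + 7.05*w^2 + 0.38*w + 2.34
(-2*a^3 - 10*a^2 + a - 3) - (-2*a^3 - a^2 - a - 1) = -9*a^2 + 2*a - 2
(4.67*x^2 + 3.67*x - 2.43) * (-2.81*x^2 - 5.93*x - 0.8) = -13.1227*x^4 - 38.0058*x^3 - 18.6708*x^2 + 11.4739*x + 1.944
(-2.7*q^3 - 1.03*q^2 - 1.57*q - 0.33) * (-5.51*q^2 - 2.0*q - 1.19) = 14.877*q^5 + 11.0753*q^4 + 13.9237*q^3 + 6.184*q^2 + 2.5283*q + 0.3927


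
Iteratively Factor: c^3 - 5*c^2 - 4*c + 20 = (c - 2)*(c^2 - 3*c - 10) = (c - 2)*(c + 2)*(c - 5)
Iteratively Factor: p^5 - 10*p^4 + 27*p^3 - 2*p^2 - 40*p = (p - 5)*(p^4 - 5*p^3 + 2*p^2 + 8*p) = (p - 5)*(p + 1)*(p^3 - 6*p^2 + 8*p) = (p - 5)*(p - 2)*(p + 1)*(p^2 - 4*p) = (p - 5)*(p - 4)*(p - 2)*(p + 1)*(p)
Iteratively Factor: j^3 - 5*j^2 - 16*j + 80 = (j - 4)*(j^2 - j - 20) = (j - 5)*(j - 4)*(j + 4)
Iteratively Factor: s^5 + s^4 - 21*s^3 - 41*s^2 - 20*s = (s + 1)*(s^4 - 21*s^2 - 20*s) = (s - 5)*(s + 1)*(s^3 + 5*s^2 + 4*s) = s*(s - 5)*(s + 1)*(s^2 + 5*s + 4) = s*(s - 5)*(s + 1)*(s + 4)*(s + 1)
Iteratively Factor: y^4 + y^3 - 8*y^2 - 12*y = (y + 2)*(y^3 - y^2 - 6*y) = (y - 3)*(y + 2)*(y^2 + 2*y) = (y - 3)*(y + 2)^2*(y)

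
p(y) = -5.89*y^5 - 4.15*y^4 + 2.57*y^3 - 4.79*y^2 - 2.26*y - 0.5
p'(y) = -29.45*y^4 - 16.6*y^3 + 7.71*y^2 - 9.58*y - 2.26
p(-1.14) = -3.62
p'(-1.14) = -6.47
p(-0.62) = -1.63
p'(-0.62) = 6.25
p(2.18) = -385.29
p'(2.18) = -823.62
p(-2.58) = 418.74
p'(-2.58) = -946.00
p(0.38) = -2.04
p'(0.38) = -6.31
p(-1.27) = -1.96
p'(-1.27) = -20.27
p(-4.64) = 10394.42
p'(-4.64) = -11784.29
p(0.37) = -1.98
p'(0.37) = -6.14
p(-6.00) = 39707.74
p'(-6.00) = -34248.82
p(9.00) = -373562.06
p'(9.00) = -204786.82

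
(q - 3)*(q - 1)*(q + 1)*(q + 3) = q^4 - 10*q^2 + 9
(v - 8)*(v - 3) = v^2 - 11*v + 24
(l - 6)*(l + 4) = l^2 - 2*l - 24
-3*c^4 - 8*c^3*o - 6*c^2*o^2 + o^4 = (-3*c + o)*(c + o)^3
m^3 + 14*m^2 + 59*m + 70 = (m + 2)*(m + 5)*(m + 7)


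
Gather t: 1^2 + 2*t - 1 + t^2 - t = t^2 + t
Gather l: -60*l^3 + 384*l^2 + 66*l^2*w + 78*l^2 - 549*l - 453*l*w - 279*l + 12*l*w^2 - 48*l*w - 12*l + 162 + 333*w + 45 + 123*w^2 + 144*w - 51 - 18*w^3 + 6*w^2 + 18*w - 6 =-60*l^3 + l^2*(66*w + 462) + l*(12*w^2 - 501*w - 840) - 18*w^3 + 129*w^2 + 495*w + 150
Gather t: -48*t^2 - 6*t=-48*t^2 - 6*t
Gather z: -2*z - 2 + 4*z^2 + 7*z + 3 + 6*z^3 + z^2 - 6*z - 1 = 6*z^3 + 5*z^2 - z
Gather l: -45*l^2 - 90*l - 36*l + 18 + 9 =-45*l^2 - 126*l + 27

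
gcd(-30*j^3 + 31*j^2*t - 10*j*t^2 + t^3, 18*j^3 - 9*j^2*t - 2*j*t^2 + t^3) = 6*j^2 - 5*j*t + t^2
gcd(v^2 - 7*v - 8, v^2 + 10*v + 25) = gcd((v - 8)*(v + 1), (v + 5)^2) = 1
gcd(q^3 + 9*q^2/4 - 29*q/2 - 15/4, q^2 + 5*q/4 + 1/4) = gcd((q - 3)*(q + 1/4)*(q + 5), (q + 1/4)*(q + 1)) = q + 1/4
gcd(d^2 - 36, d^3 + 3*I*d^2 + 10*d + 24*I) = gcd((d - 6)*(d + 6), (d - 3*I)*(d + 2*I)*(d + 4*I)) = 1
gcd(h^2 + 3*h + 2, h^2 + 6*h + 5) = h + 1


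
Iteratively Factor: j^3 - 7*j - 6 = (j + 1)*(j^2 - j - 6) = (j + 1)*(j + 2)*(j - 3)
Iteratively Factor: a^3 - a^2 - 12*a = (a - 4)*(a^2 + 3*a) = a*(a - 4)*(a + 3)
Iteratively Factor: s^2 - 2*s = (s - 2)*(s)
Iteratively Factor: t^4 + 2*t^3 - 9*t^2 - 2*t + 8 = (t + 1)*(t^3 + t^2 - 10*t + 8) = (t - 2)*(t + 1)*(t^2 + 3*t - 4) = (t - 2)*(t - 1)*(t + 1)*(t + 4)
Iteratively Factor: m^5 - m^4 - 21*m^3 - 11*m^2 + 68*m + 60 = (m - 5)*(m^4 + 4*m^3 - m^2 - 16*m - 12) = (m - 5)*(m - 2)*(m^3 + 6*m^2 + 11*m + 6) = (m - 5)*(m - 2)*(m + 1)*(m^2 + 5*m + 6) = (m - 5)*(m - 2)*(m + 1)*(m + 2)*(m + 3)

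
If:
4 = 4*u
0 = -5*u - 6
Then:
No Solution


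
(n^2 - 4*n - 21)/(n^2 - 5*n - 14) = (n + 3)/(n + 2)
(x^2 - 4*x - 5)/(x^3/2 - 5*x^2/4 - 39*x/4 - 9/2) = 4*(-x^2 + 4*x + 5)/(-2*x^3 + 5*x^2 + 39*x + 18)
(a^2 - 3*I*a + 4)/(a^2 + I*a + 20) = (a + I)/(a + 5*I)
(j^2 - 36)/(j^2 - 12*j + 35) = (j^2 - 36)/(j^2 - 12*j + 35)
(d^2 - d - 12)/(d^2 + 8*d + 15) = (d - 4)/(d + 5)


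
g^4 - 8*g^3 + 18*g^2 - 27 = (g - 3)^3*(g + 1)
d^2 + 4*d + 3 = (d + 1)*(d + 3)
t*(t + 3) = t^2 + 3*t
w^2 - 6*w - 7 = (w - 7)*(w + 1)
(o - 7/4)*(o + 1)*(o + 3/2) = o^3 + 3*o^2/4 - 23*o/8 - 21/8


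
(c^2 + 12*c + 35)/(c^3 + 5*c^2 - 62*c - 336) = (c + 5)/(c^2 - 2*c - 48)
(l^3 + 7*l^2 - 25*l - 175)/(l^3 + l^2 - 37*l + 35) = (l + 5)/(l - 1)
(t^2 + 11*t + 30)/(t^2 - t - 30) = (t + 6)/(t - 6)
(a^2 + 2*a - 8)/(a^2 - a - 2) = (a + 4)/(a + 1)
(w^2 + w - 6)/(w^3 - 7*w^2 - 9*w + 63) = (w - 2)/(w^2 - 10*w + 21)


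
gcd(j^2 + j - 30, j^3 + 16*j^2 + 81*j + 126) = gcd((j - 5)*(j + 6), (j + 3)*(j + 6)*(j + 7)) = j + 6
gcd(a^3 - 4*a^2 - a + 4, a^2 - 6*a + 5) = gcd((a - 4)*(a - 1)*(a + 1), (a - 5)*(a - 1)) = a - 1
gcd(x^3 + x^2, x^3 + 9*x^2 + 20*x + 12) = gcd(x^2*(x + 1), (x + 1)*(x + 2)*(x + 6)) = x + 1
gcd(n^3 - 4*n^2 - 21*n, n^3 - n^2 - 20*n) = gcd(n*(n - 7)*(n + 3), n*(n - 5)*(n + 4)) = n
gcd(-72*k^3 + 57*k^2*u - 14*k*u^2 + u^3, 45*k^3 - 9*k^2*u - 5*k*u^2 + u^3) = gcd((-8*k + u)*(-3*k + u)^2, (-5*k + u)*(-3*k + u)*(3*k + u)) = -3*k + u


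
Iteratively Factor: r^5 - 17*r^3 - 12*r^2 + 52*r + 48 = (r + 2)*(r^4 - 2*r^3 - 13*r^2 + 14*r + 24) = (r - 4)*(r + 2)*(r^3 + 2*r^2 - 5*r - 6) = (r - 4)*(r - 2)*(r + 2)*(r^2 + 4*r + 3) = (r - 4)*(r - 2)*(r + 1)*(r + 2)*(r + 3)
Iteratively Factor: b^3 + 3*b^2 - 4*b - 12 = (b - 2)*(b^2 + 5*b + 6) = (b - 2)*(b + 2)*(b + 3)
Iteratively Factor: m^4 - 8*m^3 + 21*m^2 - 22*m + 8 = (m - 4)*(m^3 - 4*m^2 + 5*m - 2) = (m - 4)*(m - 1)*(m^2 - 3*m + 2) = (m - 4)*(m - 1)^2*(m - 2)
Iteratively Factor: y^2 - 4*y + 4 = (y - 2)*(y - 2)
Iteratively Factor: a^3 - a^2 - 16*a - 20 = (a + 2)*(a^2 - 3*a - 10) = (a + 2)^2*(a - 5)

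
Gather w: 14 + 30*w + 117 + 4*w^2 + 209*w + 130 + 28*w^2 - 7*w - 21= 32*w^2 + 232*w + 240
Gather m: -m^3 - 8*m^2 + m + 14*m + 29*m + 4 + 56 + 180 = -m^3 - 8*m^2 + 44*m + 240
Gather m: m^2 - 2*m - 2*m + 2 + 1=m^2 - 4*m + 3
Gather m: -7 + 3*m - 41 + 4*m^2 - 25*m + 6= 4*m^2 - 22*m - 42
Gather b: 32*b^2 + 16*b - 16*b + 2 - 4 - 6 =32*b^2 - 8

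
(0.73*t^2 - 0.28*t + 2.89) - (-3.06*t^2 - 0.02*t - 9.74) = 3.79*t^2 - 0.26*t + 12.63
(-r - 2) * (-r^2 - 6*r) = r^3 + 8*r^2 + 12*r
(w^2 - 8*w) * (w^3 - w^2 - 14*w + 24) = w^5 - 9*w^4 - 6*w^3 + 136*w^2 - 192*w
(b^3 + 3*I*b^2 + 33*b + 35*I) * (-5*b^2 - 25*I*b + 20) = -5*b^5 - 40*I*b^4 - 70*b^3 - 940*I*b^2 + 1535*b + 700*I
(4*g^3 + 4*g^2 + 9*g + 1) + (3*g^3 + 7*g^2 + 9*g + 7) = 7*g^3 + 11*g^2 + 18*g + 8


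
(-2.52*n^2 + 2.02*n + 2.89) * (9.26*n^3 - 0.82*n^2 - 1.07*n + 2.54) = -23.3352*n^5 + 20.7716*n^4 + 27.8014*n^3 - 10.932*n^2 + 2.0385*n + 7.3406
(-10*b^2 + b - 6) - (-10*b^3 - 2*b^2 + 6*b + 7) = 10*b^3 - 8*b^2 - 5*b - 13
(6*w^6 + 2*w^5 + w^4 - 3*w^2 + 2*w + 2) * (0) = 0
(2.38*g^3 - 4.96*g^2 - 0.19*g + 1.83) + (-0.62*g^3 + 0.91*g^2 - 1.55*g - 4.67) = 1.76*g^3 - 4.05*g^2 - 1.74*g - 2.84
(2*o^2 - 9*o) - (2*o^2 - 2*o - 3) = 3 - 7*o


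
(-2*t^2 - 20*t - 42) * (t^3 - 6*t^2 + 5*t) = -2*t^5 - 8*t^4 + 68*t^3 + 152*t^2 - 210*t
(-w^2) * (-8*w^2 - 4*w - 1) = 8*w^4 + 4*w^3 + w^2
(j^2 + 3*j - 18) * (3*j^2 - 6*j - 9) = 3*j^4 + 3*j^3 - 81*j^2 + 81*j + 162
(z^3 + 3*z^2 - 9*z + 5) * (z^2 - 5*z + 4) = z^5 - 2*z^4 - 20*z^3 + 62*z^2 - 61*z + 20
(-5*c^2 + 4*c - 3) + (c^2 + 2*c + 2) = -4*c^2 + 6*c - 1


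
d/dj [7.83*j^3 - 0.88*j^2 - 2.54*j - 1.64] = 23.49*j^2 - 1.76*j - 2.54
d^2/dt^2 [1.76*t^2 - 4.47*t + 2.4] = 3.52000000000000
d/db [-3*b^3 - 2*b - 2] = -9*b^2 - 2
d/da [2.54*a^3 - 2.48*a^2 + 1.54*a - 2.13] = 7.62*a^2 - 4.96*a + 1.54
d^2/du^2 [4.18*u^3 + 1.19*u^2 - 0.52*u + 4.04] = 25.08*u + 2.38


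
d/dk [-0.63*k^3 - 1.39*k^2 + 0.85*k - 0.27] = -1.89*k^2 - 2.78*k + 0.85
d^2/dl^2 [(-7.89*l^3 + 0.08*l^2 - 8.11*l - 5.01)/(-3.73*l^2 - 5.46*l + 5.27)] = (6.82121026329696e-13*l^4 + 1009.541852*l^3 - 953.384262*l^2 + 2883.47952*l + 957.950234)/(51.895117*l^6 + 227.893302*l^5 + 113.628855*l^4 - 481.19526*l^3 - 160.542645*l^2 + 454.920102*l - 146.363183)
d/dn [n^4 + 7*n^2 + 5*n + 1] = 4*n^3 + 14*n + 5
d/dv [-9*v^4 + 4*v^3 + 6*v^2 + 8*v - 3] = -36*v^3 + 12*v^2 + 12*v + 8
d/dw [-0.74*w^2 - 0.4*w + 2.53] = -1.48*w - 0.4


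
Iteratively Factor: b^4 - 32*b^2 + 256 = (b - 4)*(b^3 + 4*b^2 - 16*b - 64) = (b - 4)^2*(b^2 + 8*b + 16) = (b - 4)^2*(b + 4)*(b + 4)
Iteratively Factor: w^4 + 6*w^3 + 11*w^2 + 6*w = (w + 2)*(w^3 + 4*w^2 + 3*w) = (w + 2)*(w + 3)*(w^2 + w) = w*(w + 2)*(w + 3)*(w + 1)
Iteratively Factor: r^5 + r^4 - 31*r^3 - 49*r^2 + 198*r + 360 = (r + 2)*(r^4 - r^3 - 29*r^2 + 9*r + 180) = (r + 2)*(r + 3)*(r^3 - 4*r^2 - 17*r + 60) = (r + 2)*(r + 3)*(r + 4)*(r^2 - 8*r + 15) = (r - 3)*(r + 2)*(r + 3)*(r + 4)*(r - 5)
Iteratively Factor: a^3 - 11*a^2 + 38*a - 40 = (a - 5)*(a^2 - 6*a + 8) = (a - 5)*(a - 4)*(a - 2)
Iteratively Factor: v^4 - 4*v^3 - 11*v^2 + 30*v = (v - 5)*(v^3 + v^2 - 6*v) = v*(v - 5)*(v^2 + v - 6) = v*(v - 5)*(v + 3)*(v - 2)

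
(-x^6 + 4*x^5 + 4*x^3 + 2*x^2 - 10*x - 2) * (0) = 0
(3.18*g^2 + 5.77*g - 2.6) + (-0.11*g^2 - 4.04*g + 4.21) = 3.07*g^2 + 1.73*g + 1.61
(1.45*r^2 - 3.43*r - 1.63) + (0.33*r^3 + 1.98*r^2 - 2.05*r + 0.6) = 0.33*r^3 + 3.43*r^2 - 5.48*r - 1.03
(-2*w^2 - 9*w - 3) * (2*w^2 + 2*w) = -4*w^4 - 22*w^3 - 24*w^2 - 6*w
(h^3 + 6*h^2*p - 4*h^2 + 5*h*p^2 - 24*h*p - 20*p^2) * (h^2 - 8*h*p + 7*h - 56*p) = h^5 - 2*h^4*p + 3*h^4 - 43*h^3*p^2 - 6*h^3*p - 28*h^3 - 40*h^2*p^3 - 129*h^2*p^2 + 56*h^2*p - 120*h*p^3 + 1204*h*p^2 + 1120*p^3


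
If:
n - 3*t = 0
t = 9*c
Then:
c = t/9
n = 3*t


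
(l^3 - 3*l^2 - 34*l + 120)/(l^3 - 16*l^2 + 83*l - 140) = (l + 6)/(l - 7)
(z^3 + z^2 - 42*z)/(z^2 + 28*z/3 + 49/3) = 3*z*(z - 6)/(3*z + 7)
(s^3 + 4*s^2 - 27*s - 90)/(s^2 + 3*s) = s + 1 - 30/s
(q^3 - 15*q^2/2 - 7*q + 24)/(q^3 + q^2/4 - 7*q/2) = 2*(2*q^2 - 19*q + 24)/(q*(4*q - 7))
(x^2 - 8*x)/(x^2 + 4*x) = (x - 8)/(x + 4)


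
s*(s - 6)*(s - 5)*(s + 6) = s^4 - 5*s^3 - 36*s^2 + 180*s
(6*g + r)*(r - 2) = 6*g*r - 12*g + r^2 - 2*r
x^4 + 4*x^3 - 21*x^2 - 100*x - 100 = (x - 5)*(x + 2)^2*(x + 5)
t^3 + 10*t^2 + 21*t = t*(t + 3)*(t + 7)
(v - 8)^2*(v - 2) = v^3 - 18*v^2 + 96*v - 128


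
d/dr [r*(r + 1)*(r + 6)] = 3*r^2 + 14*r + 6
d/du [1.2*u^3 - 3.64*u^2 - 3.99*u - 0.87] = 3.6*u^2 - 7.28*u - 3.99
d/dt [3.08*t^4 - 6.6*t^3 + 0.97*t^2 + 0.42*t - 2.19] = 12.32*t^3 - 19.8*t^2 + 1.94*t + 0.42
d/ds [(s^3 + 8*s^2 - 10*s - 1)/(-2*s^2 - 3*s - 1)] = (-2*s^4 - 6*s^3 - 47*s^2 - 20*s + 7)/(4*s^4 + 12*s^3 + 13*s^2 + 6*s + 1)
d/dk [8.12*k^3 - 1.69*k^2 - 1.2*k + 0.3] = 24.36*k^2 - 3.38*k - 1.2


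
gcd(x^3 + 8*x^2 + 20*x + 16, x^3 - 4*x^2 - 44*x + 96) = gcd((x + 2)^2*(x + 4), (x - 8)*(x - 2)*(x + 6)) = 1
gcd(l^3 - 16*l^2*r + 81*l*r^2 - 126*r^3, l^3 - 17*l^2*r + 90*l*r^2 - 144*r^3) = l^2 - 9*l*r + 18*r^2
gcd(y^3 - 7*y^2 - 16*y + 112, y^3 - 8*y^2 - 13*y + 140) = y^2 - 3*y - 28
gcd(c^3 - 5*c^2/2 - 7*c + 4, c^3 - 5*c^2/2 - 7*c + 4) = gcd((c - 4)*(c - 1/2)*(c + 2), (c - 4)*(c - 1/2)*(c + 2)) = c^3 - 5*c^2/2 - 7*c + 4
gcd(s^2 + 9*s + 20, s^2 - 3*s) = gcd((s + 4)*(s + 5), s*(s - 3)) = 1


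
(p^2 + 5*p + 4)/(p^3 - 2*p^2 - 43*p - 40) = (p + 4)/(p^2 - 3*p - 40)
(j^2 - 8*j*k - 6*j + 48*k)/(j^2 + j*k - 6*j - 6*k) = (j - 8*k)/(j + k)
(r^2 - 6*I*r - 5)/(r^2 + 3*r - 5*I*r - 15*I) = (r - I)/(r + 3)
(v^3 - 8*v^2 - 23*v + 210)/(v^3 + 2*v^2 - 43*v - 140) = (v - 6)/(v + 4)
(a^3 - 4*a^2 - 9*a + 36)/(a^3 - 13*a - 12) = (a - 3)/(a + 1)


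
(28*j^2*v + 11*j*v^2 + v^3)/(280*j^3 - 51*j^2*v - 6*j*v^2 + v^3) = v*(4*j + v)/(40*j^2 - 13*j*v + v^2)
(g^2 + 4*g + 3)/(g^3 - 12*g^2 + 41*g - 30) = (g^2 + 4*g + 3)/(g^3 - 12*g^2 + 41*g - 30)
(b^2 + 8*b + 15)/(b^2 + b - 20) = (b + 3)/(b - 4)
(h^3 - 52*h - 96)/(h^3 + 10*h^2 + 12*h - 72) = (h^2 - 6*h - 16)/(h^2 + 4*h - 12)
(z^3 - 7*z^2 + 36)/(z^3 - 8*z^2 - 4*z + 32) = (z^2 - 9*z + 18)/(z^2 - 10*z + 16)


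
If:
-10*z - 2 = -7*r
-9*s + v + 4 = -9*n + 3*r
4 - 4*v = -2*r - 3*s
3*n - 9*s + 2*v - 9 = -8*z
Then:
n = 976*z/399 - 43/21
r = 10*z/7 + 2/7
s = 892*z/399 - 12/7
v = 318*z/133 - 1/7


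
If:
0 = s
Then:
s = 0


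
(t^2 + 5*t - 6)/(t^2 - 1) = (t + 6)/(t + 1)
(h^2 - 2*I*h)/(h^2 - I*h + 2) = h/(h + I)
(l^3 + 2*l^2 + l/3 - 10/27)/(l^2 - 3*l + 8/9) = (9*l^2 + 21*l + 10)/(3*(3*l - 8))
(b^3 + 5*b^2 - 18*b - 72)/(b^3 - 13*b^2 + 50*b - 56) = (b^2 + 9*b + 18)/(b^2 - 9*b + 14)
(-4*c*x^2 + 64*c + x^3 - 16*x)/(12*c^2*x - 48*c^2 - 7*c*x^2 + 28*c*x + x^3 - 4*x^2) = (x + 4)/(-3*c + x)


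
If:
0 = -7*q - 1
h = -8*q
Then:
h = 8/7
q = -1/7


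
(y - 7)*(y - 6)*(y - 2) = y^3 - 15*y^2 + 68*y - 84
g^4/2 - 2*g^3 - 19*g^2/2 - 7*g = g*(g/2 + 1/2)*(g - 7)*(g + 2)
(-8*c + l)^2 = 64*c^2 - 16*c*l + l^2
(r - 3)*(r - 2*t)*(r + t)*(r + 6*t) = r^4 + 5*r^3*t - 3*r^3 - 8*r^2*t^2 - 15*r^2*t - 12*r*t^3 + 24*r*t^2 + 36*t^3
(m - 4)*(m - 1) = m^2 - 5*m + 4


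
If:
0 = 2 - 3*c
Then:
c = 2/3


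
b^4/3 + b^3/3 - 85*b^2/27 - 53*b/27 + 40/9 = (b/3 + 1)*(b - 8/3)*(b - 1)*(b + 5/3)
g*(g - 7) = g^2 - 7*g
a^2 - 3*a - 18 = (a - 6)*(a + 3)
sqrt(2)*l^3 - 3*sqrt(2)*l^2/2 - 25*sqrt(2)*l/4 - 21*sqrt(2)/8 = (l - 7/2)*(l + 3/2)*(sqrt(2)*l + sqrt(2)/2)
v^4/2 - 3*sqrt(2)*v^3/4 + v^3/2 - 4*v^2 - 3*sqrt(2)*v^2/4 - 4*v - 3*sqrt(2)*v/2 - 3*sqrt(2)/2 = (v/2 + 1/2)*(v - 3*sqrt(2))*(v + sqrt(2)/2)*(v + sqrt(2))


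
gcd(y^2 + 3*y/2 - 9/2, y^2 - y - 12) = y + 3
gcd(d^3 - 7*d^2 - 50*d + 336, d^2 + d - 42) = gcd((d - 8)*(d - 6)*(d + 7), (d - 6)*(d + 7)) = d^2 + d - 42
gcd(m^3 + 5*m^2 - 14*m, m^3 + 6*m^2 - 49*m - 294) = m + 7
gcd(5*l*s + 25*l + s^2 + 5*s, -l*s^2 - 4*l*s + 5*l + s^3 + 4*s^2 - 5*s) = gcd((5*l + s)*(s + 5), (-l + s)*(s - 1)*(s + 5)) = s + 5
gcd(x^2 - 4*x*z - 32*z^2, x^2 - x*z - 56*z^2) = x - 8*z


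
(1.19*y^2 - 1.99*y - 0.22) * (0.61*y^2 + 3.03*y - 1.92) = 0.7259*y^4 + 2.3918*y^3 - 8.4487*y^2 + 3.1542*y + 0.4224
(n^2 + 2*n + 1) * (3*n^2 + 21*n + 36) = 3*n^4 + 27*n^3 + 81*n^2 + 93*n + 36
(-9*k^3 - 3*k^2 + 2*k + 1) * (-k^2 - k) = 9*k^5 + 12*k^4 + k^3 - 3*k^2 - k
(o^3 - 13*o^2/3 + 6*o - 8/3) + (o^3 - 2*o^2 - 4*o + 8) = 2*o^3 - 19*o^2/3 + 2*o + 16/3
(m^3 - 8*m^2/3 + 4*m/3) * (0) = 0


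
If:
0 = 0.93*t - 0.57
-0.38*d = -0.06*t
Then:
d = 0.10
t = 0.61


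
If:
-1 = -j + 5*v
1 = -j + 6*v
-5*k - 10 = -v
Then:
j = 11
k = -8/5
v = 2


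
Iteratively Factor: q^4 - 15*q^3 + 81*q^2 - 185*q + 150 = (q - 2)*(q^3 - 13*q^2 + 55*q - 75) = (q - 5)*(q - 2)*(q^2 - 8*q + 15) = (q - 5)^2*(q - 2)*(q - 3)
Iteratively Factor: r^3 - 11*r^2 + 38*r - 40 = (r - 5)*(r^2 - 6*r + 8) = (r - 5)*(r - 2)*(r - 4)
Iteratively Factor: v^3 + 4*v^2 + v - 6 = (v + 3)*(v^2 + v - 2) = (v - 1)*(v + 3)*(v + 2)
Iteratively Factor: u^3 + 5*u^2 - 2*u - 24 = (u - 2)*(u^2 + 7*u + 12) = (u - 2)*(u + 3)*(u + 4)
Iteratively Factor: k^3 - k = (k + 1)*(k^2 - k) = k*(k + 1)*(k - 1)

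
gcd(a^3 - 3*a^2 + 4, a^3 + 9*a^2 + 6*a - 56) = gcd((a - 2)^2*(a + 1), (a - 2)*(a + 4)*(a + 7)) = a - 2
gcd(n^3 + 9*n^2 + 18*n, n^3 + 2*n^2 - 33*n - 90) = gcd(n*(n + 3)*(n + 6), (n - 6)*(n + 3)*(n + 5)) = n + 3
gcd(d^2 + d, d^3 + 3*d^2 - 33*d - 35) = d + 1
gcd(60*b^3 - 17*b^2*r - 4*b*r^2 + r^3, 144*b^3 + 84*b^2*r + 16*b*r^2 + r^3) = 4*b + r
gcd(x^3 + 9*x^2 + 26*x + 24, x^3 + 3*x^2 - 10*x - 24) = x^2 + 6*x + 8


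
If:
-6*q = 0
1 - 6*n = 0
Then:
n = 1/6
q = 0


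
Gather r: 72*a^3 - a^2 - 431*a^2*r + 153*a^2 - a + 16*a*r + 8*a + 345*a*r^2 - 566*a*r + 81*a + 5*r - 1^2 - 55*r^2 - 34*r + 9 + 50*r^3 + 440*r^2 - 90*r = 72*a^3 + 152*a^2 + 88*a + 50*r^3 + r^2*(345*a + 385) + r*(-431*a^2 - 550*a - 119) + 8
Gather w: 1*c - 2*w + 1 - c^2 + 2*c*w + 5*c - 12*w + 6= -c^2 + 6*c + w*(2*c - 14) + 7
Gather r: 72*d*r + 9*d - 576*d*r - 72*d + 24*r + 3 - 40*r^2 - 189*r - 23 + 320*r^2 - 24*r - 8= -63*d + 280*r^2 + r*(-504*d - 189) - 28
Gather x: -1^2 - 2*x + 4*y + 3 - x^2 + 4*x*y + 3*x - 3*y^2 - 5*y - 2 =-x^2 + x*(4*y + 1) - 3*y^2 - y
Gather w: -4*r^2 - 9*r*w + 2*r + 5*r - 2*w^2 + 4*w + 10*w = -4*r^2 + 7*r - 2*w^2 + w*(14 - 9*r)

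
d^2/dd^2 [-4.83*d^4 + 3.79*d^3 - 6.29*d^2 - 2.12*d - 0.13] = -57.96*d^2 + 22.74*d - 12.58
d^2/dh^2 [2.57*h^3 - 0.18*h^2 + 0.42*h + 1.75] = 15.42*h - 0.36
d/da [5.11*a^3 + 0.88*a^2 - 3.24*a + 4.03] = 15.33*a^2 + 1.76*a - 3.24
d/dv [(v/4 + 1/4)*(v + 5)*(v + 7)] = 3*v^2/4 + 13*v/2 + 47/4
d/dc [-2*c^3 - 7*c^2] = 2*c*(-3*c - 7)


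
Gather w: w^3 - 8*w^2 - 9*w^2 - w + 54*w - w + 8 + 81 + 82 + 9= w^3 - 17*w^2 + 52*w + 180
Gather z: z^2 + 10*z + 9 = z^2 + 10*z + 9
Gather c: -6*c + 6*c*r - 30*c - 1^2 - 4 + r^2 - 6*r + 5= c*(6*r - 36) + r^2 - 6*r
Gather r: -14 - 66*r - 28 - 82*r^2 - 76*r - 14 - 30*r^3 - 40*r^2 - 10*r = -30*r^3 - 122*r^2 - 152*r - 56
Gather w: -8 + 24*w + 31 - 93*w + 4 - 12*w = 27 - 81*w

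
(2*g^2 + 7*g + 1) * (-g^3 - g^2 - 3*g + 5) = -2*g^5 - 9*g^4 - 14*g^3 - 12*g^2 + 32*g + 5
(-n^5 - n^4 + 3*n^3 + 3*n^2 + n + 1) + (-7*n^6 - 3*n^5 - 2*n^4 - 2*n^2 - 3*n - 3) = -7*n^6 - 4*n^5 - 3*n^4 + 3*n^3 + n^2 - 2*n - 2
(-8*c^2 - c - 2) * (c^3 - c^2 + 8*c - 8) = -8*c^5 + 7*c^4 - 65*c^3 + 58*c^2 - 8*c + 16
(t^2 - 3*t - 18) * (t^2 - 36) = t^4 - 3*t^3 - 54*t^2 + 108*t + 648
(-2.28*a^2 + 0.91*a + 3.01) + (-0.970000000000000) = -2.28*a^2 + 0.91*a + 2.04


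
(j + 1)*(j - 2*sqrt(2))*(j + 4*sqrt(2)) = j^3 + j^2 + 2*sqrt(2)*j^2 - 16*j + 2*sqrt(2)*j - 16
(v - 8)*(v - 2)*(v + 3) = v^3 - 7*v^2 - 14*v + 48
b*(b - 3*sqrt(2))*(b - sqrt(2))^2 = b^4 - 5*sqrt(2)*b^3 + 14*b^2 - 6*sqrt(2)*b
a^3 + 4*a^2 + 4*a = a*(a + 2)^2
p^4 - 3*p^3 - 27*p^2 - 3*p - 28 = (p - 7)*(p + 4)*(p - I)*(p + I)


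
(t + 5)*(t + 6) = t^2 + 11*t + 30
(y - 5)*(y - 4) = y^2 - 9*y + 20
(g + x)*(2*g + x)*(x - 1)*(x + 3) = 2*g^2*x^2 + 4*g^2*x - 6*g^2 + 3*g*x^3 + 6*g*x^2 - 9*g*x + x^4 + 2*x^3 - 3*x^2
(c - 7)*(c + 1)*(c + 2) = c^3 - 4*c^2 - 19*c - 14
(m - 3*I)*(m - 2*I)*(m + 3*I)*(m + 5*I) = m^4 + 3*I*m^3 + 19*m^2 + 27*I*m + 90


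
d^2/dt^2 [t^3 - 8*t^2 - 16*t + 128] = 6*t - 16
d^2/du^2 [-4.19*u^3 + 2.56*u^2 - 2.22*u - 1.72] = 5.12 - 25.14*u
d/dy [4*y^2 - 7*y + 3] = 8*y - 7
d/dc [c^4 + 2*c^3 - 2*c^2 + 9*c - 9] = 4*c^3 + 6*c^2 - 4*c + 9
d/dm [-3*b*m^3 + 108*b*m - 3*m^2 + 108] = -9*b*m^2 + 108*b - 6*m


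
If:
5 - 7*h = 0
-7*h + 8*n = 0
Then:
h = 5/7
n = 5/8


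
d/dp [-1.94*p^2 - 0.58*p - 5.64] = -3.88*p - 0.58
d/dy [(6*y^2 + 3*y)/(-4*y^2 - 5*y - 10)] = 6*(-3*y^2 - 20*y - 5)/(16*y^4 + 40*y^3 + 105*y^2 + 100*y + 100)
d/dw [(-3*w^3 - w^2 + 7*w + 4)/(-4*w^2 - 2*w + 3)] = (12*w^4 + 12*w^3 + 3*w^2 + 26*w + 29)/(16*w^4 + 16*w^3 - 20*w^2 - 12*w + 9)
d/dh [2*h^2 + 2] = 4*h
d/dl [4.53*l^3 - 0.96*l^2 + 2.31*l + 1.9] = 13.59*l^2 - 1.92*l + 2.31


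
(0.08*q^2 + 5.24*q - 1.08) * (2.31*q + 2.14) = 0.1848*q^3 + 12.2756*q^2 + 8.7188*q - 2.3112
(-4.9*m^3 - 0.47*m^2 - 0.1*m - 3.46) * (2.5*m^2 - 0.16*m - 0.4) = -12.25*m^5 - 0.391*m^4 + 1.7852*m^3 - 8.446*m^2 + 0.5936*m + 1.384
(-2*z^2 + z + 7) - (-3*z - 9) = -2*z^2 + 4*z + 16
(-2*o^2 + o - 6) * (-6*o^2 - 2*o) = 12*o^4 - 2*o^3 + 34*o^2 + 12*o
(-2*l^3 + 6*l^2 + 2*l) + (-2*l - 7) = -2*l^3 + 6*l^2 - 7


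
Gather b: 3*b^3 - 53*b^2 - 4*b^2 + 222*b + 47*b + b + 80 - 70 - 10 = 3*b^3 - 57*b^2 + 270*b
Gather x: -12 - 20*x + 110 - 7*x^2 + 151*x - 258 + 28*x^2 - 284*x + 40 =21*x^2 - 153*x - 120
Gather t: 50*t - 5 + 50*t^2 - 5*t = 50*t^2 + 45*t - 5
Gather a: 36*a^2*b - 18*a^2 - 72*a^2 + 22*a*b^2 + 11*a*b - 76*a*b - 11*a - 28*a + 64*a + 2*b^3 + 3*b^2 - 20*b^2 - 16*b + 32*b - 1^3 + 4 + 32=a^2*(36*b - 90) + a*(22*b^2 - 65*b + 25) + 2*b^3 - 17*b^2 + 16*b + 35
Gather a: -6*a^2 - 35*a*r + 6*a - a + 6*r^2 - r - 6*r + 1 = -6*a^2 + a*(5 - 35*r) + 6*r^2 - 7*r + 1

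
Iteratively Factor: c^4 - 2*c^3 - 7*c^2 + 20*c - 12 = (c + 3)*(c^3 - 5*c^2 + 8*c - 4) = (c - 1)*(c + 3)*(c^2 - 4*c + 4) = (c - 2)*(c - 1)*(c + 3)*(c - 2)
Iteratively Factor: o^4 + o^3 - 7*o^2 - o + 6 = (o + 1)*(o^3 - 7*o + 6) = (o - 2)*(o + 1)*(o^2 + 2*o - 3) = (o - 2)*(o - 1)*(o + 1)*(o + 3)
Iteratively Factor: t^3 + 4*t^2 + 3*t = (t)*(t^2 + 4*t + 3) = t*(t + 3)*(t + 1)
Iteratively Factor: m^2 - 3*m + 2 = (m - 2)*(m - 1)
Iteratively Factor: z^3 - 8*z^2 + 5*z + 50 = (z - 5)*(z^2 - 3*z - 10) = (z - 5)*(z + 2)*(z - 5)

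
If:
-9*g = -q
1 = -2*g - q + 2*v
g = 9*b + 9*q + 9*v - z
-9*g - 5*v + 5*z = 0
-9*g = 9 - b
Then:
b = 5319/1016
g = -425/1016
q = -3825/1016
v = -3659/2032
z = -5189/2032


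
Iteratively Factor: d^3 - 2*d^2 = (d)*(d^2 - 2*d) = d^2*(d - 2)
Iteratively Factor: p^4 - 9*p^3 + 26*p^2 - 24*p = (p)*(p^3 - 9*p^2 + 26*p - 24) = p*(p - 3)*(p^2 - 6*p + 8) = p*(p - 3)*(p - 2)*(p - 4)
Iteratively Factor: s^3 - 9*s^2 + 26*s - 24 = (s - 2)*(s^2 - 7*s + 12) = (s - 4)*(s - 2)*(s - 3)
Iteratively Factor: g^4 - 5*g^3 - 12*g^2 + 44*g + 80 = (g - 4)*(g^3 - g^2 - 16*g - 20) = (g - 5)*(g - 4)*(g^2 + 4*g + 4) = (g - 5)*(g - 4)*(g + 2)*(g + 2)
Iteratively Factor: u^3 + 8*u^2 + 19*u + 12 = (u + 1)*(u^2 + 7*u + 12) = (u + 1)*(u + 4)*(u + 3)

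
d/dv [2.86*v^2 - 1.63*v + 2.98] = 5.72*v - 1.63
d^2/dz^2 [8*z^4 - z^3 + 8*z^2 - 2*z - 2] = 96*z^2 - 6*z + 16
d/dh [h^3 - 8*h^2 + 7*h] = 3*h^2 - 16*h + 7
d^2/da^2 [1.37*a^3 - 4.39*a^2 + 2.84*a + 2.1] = 8.22*a - 8.78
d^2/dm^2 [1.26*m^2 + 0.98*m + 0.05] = 2.52000000000000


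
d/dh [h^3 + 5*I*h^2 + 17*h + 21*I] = 3*h^2 + 10*I*h + 17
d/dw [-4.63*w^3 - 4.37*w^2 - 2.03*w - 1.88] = -13.89*w^2 - 8.74*w - 2.03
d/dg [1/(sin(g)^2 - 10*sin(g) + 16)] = 2*(5 - sin(g))*cos(g)/(sin(g)^2 - 10*sin(g) + 16)^2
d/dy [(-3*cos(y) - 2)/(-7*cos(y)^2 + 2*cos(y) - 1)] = 7*(3*cos(y)^2 + 4*cos(y) - 1)*sin(y)/(7*sin(y)^2 + 2*cos(y) - 8)^2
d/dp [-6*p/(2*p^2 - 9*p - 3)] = 6*(2*p^2 + 3)/(4*p^4 - 36*p^3 + 69*p^2 + 54*p + 9)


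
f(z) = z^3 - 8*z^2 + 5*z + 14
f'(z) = 3*z^2 - 16*z + 5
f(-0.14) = 13.14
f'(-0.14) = 7.30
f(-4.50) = -261.62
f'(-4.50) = 137.75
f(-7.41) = -869.18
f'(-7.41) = 288.28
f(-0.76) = 5.14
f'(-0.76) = 18.89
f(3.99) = -29.89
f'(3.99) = -11.08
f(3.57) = -24.61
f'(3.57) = -13.89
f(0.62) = 14.26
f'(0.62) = -3.77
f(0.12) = 14.49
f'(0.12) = 3.12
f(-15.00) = -5236.00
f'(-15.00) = 920.00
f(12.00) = 650.00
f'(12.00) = 245.00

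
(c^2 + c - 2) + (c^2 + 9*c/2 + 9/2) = 2*c^2 + 11*c/2 + 5/2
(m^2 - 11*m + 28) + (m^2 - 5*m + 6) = 2*m^2 - 16*m + 34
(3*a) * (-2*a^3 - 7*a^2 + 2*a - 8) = -6*a^4 - 21*a^3 + 6*a^2 - 24*a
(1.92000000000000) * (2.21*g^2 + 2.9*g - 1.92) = 4.2432*g^2 + 5.568*g - 3.6864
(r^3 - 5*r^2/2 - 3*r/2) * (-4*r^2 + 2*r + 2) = -4*r^5 + 12*r^4 + 3*r^3 - 8*r^2 - 3*r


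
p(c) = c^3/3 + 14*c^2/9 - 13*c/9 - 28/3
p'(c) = c^2 + 28*c/9 - 13/9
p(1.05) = -8.75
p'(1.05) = 2.92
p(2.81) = 6.29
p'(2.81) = 15.19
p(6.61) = 145.35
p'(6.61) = 62.81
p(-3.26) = 0.36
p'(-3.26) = -0.96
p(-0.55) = -8.12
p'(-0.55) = -2.85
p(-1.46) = -4.95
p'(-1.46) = -3.86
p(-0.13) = -9.12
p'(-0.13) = -1.83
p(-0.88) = -7.08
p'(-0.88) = -3.41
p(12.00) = 773.33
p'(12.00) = 179.89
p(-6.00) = -16.67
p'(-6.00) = 15.89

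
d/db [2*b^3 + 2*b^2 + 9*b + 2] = 6*b^2 + 4*b + 9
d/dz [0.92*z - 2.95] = 0.920000000000000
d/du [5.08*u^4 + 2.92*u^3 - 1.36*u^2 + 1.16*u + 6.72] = 20.32*u^3 + 8.76*u^2 - 2.72*u + 1.16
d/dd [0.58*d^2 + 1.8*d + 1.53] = 1.16*d + 1.8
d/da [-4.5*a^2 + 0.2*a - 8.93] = 0.2 - 9.0*a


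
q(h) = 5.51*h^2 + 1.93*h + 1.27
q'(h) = 11.02*h + 1.93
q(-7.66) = 309.79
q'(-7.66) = -82.48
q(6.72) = 263.06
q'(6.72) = 75.98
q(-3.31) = 55.25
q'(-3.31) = -34.55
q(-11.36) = 690.41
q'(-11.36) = -123.26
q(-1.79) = 15.47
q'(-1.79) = -17.80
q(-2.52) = 31.40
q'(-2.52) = -25.84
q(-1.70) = 13.91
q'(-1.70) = -16.80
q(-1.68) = 13.58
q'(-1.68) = -16.58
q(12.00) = 817.87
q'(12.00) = 134.17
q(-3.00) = 45.07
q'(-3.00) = -31.13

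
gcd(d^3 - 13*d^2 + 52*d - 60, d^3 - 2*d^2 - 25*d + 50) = d^2 - 7*d + 10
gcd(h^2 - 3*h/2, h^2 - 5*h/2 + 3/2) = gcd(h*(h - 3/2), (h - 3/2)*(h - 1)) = h - 3/2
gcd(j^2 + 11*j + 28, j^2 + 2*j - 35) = j + 7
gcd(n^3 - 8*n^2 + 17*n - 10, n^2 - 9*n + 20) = n - 5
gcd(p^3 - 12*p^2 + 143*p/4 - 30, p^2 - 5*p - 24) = p - 8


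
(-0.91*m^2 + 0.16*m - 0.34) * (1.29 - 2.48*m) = 2.2568*m^3 - 1.5707*m^2 + 1.0496*m - 0.4386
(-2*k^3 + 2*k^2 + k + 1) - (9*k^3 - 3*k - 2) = -11*k^3 + 2*k^2 + 4*k + 3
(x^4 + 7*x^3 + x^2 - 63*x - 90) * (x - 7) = x^5 - 48*x^3 - 70*x^2 + 351*x + 630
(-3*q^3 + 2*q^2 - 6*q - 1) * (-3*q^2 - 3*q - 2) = 9*q^5 + 3*q^4 + 18*q^3 + 17*q^2 + 15*q + 2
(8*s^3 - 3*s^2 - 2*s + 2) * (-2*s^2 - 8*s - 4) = -16*s^5 - 58*s^4 - 4*s^3 + 24*s^2 - 8*s - 8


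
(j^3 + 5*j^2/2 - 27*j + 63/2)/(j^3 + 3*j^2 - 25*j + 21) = (j - 3/2)/(j - 1)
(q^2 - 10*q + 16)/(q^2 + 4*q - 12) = (q - 8)/(q + 6)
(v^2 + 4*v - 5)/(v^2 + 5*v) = (v - 1)/v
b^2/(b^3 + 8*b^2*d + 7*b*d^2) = b/(b^2 + 8*b*d + 7*d^2)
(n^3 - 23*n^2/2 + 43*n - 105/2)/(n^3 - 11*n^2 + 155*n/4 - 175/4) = 2*(n - 3)/(2*n - 5)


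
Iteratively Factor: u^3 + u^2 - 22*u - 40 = (u + 2)*(u^2 - u - 20) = (u - 5)*(u + 2)*(u + 4)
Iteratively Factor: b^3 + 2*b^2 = (b + 2)*(b^2) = b*(b + 2)*(b)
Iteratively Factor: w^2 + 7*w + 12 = (w + 4)*(w + 3)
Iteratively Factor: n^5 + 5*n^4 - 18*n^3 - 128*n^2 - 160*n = (n + 2)*(n^4 + 3*n^3 - 24*n^2 - 80*n) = (n + 2)*(n + 4)*(n^3 - n^2 - 20*n) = (n + 2)*(n + 4)^2*(n^2 - 5*n) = n*(n + 2)*(n + 4)^2*(n - 5)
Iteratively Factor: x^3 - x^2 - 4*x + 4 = (x - 2)*(x^2 + x - 2) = (x - 2)*(x - 1)*(x + 2)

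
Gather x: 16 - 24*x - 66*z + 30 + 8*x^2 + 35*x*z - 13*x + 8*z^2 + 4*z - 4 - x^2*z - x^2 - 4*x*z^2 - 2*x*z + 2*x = x^2*(7 - z) + x*(-4*z^2 + 33*z - 35) + 8*z^2 - 62*z + 42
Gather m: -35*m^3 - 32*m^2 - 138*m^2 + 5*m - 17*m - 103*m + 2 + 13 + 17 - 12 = -35*m^3 - 170*m^2 - 115*m + 20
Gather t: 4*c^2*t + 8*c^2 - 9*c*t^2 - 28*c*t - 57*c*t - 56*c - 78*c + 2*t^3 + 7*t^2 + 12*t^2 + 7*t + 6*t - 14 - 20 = 8*c^2 - 134*c + 2*t^3 + t^2*(19 - 9*c) + t*(4*c^2 - 85*c + 13) - 34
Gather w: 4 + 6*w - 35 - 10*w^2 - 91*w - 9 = -10*w^2 - 85*w - 40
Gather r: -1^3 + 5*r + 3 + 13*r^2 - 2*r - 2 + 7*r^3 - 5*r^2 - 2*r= 7*r^3 + 8*r^2 + r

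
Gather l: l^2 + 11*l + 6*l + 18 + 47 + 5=l^2 + 17*l + 70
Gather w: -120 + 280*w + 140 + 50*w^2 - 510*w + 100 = 50*w^2 - 230*w + 120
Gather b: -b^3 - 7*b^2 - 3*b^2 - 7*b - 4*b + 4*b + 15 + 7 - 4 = -b^3 - 10*b^2 - 7*b + 18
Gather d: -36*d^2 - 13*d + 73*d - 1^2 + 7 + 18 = -36*d^2 + 60*d + 24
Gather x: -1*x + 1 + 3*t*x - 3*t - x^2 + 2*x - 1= -3*t - x^2 + x*(3*t + 1)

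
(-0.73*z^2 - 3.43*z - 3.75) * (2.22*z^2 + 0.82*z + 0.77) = -1.6206*z^4 - 8.2132*z^3 - 11.6997*z^2 - 5.7161*z - 2.8875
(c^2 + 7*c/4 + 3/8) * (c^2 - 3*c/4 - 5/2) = c^4 + c^3 - 55*c^2/16 - 149*c/32 - 15/16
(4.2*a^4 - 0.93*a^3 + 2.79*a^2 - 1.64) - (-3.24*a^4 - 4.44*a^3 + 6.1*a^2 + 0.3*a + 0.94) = 7.44*a^4 + 3.51*a^3 - 3.31*a^2 - 0.3*a - 2.58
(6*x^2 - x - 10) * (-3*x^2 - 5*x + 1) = -18*x^4 - 27*x^3 + 41*x^2 + 49*x - 10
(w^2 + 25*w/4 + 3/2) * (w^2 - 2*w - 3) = w^4 + 17*w^3/4 - 14*w^2 - 87*w/4 - 9/2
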